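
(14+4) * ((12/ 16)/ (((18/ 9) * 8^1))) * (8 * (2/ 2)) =6.75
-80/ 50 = -8/ 5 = -1.60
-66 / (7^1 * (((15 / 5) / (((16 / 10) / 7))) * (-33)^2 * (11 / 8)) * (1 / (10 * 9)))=-256 / 5929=-0.04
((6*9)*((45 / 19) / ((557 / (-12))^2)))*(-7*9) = -22044960 / 5894731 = -3.74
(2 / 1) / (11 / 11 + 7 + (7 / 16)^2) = 512 / 2097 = 0.24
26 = 26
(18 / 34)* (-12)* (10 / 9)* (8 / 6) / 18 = -80 / 153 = -0.52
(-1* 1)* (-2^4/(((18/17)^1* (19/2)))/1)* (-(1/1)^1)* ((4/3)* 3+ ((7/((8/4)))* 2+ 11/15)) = -47872/2565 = -18.66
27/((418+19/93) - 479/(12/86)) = -0.01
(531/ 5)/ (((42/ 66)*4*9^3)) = 649/ 11340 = 0.06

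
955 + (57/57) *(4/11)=10509/11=955.36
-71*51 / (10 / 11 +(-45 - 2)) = 78.56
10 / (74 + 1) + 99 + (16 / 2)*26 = 4607 / 15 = 307.13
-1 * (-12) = 12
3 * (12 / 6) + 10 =16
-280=-280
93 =93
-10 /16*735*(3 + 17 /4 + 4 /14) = -110775 /32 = -3461.72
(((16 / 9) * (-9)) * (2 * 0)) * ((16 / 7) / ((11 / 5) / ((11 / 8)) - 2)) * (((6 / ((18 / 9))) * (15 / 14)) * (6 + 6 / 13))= 0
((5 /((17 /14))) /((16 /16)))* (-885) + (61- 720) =-73153 /17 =-4303.12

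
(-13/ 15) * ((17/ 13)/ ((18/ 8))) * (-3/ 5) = 68/ 225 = 0.30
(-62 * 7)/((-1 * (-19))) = -434/19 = -22.84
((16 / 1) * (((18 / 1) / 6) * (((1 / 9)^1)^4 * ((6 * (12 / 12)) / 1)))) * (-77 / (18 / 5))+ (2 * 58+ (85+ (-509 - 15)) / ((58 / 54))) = -293.66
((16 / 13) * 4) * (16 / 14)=5.63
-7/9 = -0.78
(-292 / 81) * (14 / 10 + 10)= -5548 / 135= -41.10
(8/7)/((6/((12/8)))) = 2/7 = 0.29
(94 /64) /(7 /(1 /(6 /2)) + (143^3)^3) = 47 /800155353944841528448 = 0.00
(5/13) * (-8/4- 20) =-110/13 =-8.46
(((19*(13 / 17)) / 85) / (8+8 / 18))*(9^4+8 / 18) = 132.82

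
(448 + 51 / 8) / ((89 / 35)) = 127225 / 712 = 178.69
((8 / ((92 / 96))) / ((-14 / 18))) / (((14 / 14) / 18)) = -31104 / 161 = -193.19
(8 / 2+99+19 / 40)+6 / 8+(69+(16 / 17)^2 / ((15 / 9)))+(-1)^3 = 172.76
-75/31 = -2.42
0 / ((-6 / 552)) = 0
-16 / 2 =-8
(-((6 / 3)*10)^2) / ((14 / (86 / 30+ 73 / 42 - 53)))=203260 / 147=1382.72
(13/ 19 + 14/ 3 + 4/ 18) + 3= 1466/ 171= 8.57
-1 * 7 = -7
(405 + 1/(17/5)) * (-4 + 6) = 13780/17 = 810.59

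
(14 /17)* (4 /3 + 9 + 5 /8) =1841 /204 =9.02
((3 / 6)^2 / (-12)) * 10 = -5 / 24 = -0.21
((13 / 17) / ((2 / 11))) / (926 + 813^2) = 11 / 1731110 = 0.00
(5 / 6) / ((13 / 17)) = 85 / 78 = 1.09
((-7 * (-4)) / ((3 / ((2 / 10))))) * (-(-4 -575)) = 5404 / 5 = 1080.80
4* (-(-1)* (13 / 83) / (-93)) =-52 / 7719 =-0.01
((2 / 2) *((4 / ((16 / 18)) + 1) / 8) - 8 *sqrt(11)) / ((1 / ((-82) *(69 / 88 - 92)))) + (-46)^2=464531 / 64 - 658214 *sqrt(11) / 11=-191200.69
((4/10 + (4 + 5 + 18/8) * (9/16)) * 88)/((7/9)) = 213147/280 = 761.24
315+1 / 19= 5986 / 19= 315.05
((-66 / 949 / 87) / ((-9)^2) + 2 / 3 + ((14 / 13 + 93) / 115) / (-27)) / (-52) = -163135607 / 13330621980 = -0.01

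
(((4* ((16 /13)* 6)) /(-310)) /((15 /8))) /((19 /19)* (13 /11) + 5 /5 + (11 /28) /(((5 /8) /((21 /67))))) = -0.02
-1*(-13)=13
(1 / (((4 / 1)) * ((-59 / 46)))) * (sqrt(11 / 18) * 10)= -115 * sqrt(22) / 354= -1.52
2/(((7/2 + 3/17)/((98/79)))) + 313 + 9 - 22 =2969164/9875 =300.67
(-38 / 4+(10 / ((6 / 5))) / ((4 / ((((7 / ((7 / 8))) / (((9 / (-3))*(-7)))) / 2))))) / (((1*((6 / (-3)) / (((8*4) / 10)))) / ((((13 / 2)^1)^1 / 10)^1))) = 14911 / 1575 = 9.47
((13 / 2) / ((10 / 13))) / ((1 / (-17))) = -2873 / 20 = -143.65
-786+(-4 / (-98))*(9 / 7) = -269580 / 343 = -785.95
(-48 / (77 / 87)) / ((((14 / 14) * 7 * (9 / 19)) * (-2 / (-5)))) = -40.89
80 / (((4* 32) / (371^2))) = 688205 / 8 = 86025.62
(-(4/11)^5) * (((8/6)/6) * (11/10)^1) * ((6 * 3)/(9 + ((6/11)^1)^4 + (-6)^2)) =-2048/3300705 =-0.00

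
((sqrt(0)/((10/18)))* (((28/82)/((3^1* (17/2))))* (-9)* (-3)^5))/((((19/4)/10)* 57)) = 0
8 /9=0.89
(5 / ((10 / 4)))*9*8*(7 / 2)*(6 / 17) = 3024 / 17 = 177.88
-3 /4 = -0.75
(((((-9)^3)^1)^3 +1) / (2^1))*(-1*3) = 581130732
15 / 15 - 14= -13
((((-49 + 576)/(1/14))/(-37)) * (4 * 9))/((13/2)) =-1104.40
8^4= 4096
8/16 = 1/2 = 0.50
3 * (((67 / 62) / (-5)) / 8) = -201 / 2480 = -0.08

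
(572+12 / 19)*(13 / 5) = 1488.84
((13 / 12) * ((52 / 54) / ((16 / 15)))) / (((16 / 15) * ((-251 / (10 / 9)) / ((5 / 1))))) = -105625 / 5204736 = -0.02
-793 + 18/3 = -787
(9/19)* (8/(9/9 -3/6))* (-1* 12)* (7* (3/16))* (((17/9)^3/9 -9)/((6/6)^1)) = 1515808/1539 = 984.93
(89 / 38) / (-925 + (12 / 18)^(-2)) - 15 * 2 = -2104048 / 70129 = -30.00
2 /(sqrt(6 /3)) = 1.41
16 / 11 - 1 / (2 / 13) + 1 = -89 / 22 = -4.05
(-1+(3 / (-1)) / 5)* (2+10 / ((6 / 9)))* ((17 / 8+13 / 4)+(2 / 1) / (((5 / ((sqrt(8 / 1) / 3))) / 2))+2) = -221.12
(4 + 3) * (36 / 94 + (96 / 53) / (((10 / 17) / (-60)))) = -1290.60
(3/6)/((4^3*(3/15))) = 5/128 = 0.04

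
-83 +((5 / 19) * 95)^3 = 15542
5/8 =0.62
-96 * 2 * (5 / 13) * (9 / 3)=-2880 / 13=-221.54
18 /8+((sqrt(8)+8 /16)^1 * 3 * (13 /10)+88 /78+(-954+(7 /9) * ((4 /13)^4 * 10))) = -1219186081 /1285245+39 * sqrt(2) /5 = -937.57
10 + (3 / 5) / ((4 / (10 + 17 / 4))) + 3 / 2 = 1091 / 80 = 13.64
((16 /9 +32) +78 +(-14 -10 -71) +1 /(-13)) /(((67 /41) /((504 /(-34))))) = -2243192 /14807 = -151.50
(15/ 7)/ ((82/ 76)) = 570/ 287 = 1.99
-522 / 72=-29 / 4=-7.25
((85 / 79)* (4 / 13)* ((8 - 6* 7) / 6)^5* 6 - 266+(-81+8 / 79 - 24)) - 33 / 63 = -6974802010 / 582309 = -11977.84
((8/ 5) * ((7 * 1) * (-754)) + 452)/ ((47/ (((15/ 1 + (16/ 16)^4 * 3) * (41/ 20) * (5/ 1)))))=-7373358/ 235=-31375.99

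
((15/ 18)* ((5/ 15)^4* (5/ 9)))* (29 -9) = 250/ 2187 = 0.11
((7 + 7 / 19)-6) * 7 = 182 / 19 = 9.58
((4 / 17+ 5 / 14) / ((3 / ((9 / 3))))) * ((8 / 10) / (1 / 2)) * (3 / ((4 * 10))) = 423 / 5950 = 0.07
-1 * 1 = -1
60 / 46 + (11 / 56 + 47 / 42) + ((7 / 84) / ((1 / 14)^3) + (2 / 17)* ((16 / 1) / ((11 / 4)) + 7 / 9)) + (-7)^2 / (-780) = 32688929177 / 140900760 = 232.00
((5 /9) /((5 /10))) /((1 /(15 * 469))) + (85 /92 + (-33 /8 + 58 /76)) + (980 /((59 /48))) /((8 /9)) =8711.18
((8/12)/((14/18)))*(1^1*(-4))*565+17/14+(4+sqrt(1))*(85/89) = -2406217/1246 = -1931.15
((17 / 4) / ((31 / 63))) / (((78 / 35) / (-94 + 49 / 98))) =-2336565 / 6448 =-362.37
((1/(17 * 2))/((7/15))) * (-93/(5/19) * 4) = -10602/119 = -89.09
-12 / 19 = -0.63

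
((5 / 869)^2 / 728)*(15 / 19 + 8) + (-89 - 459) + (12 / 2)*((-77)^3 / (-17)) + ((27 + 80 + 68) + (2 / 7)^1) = 4077971369184209 / 25367368312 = 160756.58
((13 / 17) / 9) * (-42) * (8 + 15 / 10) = -1729 / 51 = -33.90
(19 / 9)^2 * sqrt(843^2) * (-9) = -101441 / 3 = -33813.67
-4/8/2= -1/4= -0.25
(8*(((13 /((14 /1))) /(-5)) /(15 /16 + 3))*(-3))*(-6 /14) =-832 /1715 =-0.49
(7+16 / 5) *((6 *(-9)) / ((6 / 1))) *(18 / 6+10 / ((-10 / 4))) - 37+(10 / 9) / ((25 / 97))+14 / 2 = 595 / 9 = 66.11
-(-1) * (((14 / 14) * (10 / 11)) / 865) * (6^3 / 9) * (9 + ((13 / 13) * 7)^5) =807168 / 1903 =424.16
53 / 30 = 1.77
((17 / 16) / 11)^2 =289 / 30976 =0.01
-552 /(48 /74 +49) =-20424 /1837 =-11.12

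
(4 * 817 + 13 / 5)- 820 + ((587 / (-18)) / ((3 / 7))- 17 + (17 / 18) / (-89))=2357.50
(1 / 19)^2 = 0.00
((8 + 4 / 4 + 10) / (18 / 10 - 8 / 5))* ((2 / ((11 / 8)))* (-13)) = -19760 / 11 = -1796.36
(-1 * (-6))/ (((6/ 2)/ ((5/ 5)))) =2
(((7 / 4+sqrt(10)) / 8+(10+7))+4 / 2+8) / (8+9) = sqrt(10) / 136+871 / 544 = 1.62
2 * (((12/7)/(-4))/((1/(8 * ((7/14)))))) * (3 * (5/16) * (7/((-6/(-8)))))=-30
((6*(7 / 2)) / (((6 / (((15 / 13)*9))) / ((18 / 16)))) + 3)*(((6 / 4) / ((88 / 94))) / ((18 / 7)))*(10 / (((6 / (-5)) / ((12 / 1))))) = -25028675 / 9152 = -2734.78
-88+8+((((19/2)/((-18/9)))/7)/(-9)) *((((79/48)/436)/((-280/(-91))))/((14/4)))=-59067167687/738339840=-80.00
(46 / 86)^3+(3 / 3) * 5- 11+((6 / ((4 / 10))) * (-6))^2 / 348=40185850 / 2305703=17.43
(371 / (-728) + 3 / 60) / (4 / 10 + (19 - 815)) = 239 / 413712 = 0.00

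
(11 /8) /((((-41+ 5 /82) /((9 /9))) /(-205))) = 92455 /13428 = 6.89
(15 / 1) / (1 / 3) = 45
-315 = -315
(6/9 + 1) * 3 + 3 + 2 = 10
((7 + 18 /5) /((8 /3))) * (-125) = -3975 /8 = -496.88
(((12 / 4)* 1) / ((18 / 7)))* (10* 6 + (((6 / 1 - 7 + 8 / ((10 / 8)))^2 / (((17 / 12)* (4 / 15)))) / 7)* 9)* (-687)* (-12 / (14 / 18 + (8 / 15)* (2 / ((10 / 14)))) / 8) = 2929165335 / 34748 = 84297.38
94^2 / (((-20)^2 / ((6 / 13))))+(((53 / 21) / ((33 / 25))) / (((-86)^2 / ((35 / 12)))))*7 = 29128967323 / 2855595600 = 10.20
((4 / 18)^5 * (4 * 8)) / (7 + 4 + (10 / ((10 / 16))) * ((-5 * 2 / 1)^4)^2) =1024 / 94478400649539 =0.00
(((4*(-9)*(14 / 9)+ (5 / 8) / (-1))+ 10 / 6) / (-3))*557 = 734683 / 72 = 10203.93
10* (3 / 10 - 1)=-7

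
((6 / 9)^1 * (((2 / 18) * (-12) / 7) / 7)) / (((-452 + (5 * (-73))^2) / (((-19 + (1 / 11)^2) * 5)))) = 30640 / 2361633351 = 0.00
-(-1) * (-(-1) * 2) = 2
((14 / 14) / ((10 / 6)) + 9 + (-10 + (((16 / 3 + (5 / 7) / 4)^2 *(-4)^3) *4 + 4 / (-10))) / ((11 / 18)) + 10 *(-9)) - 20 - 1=-3147107 / 245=-12845.33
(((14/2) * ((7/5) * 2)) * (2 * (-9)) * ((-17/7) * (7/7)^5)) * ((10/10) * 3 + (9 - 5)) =29988/5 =5997.60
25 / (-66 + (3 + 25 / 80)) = -400 / 1003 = -0.40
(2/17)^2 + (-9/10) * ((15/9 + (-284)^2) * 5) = -209790583/578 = -362959.49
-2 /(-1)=2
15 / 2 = 7.50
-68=-68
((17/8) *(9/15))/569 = 51/22760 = 0.00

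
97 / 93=1.04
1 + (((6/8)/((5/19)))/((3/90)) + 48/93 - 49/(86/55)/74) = 17083345/197284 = 86.59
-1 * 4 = -4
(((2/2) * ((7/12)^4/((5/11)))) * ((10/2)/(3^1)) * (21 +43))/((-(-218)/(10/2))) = 132055/211896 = 0.62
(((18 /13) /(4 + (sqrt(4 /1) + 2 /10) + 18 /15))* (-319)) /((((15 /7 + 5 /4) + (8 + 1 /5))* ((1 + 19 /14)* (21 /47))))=-3816400 /780663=-4.89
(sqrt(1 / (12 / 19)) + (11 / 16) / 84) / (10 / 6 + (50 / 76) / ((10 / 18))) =209 / 72800 + 19 * sqrt(57) / 325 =0.44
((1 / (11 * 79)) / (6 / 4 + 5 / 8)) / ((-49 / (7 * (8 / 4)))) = -16 / 103411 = -0.00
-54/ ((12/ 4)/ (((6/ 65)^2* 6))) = -3888/ 4225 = -0.92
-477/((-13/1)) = 477/13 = 36.69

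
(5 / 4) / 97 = 5 / 388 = 0.01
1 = 1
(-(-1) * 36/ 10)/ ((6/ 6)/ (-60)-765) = -216/ 45901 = -0.00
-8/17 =-0.47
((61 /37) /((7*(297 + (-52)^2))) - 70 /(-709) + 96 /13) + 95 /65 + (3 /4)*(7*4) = 214525600755 /7163996203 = 29.94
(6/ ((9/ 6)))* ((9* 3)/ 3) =36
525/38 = 13.82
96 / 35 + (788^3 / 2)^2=2094909942599183456 / 35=59854569788548098.74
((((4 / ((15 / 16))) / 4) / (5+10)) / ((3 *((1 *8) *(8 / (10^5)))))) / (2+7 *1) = 1000 / 243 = 4.12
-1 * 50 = -50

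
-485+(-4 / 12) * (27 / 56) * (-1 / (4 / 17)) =-484.32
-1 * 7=-7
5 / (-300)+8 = 479 / 60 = 7.98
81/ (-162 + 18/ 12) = -54/ 107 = -0.50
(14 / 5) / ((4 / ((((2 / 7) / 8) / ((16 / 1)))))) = 1 / 640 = 0.00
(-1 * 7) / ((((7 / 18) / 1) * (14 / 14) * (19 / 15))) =-270 / 19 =-14.21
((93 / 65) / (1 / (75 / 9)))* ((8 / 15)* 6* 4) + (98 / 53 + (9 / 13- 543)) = -267224 / 689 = -387.84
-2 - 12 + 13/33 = -449/33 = -13.61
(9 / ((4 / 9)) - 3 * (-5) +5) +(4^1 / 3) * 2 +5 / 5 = 527 / 12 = 43.92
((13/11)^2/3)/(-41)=-169/14883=-0.01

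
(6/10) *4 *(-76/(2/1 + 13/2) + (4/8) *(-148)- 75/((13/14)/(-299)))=981936/17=57760.94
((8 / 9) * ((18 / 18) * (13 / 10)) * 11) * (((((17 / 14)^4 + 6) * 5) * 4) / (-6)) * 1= -44904431 / 129654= -346.34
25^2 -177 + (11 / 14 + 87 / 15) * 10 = 3597 / 7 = 513.86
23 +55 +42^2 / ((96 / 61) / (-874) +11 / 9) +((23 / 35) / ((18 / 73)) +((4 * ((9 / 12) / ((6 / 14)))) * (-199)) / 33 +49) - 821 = 288880689473 / 405813870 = 711.86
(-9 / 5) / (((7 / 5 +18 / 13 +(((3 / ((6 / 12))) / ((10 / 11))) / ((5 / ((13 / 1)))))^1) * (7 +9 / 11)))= -6435 / 557452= -0.01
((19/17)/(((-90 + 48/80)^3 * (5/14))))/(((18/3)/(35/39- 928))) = 120222025/177646785147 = 0.00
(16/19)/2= 8/19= 0.42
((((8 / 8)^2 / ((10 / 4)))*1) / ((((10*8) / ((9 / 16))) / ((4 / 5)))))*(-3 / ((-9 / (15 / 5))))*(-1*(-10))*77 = 693 / 400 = 1.73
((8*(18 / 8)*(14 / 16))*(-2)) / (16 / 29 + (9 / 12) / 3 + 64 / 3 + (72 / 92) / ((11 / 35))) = -2773386 / 2168099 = -1.28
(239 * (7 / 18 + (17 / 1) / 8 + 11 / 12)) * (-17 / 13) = -77197 / 72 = -1072.18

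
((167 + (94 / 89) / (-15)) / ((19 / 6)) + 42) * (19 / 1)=800812 / 445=1799.58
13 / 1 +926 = 939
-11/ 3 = -3.67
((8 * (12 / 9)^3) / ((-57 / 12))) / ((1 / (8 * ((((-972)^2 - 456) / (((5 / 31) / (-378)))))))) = 6714791559168 / 95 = 70682016412.29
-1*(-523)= 523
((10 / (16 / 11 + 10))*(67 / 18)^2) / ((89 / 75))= 6172375 / 605556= 10.19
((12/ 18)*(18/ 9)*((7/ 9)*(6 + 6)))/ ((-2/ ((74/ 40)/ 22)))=-259/ 495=-0.52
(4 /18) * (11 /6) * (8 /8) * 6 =2.44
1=1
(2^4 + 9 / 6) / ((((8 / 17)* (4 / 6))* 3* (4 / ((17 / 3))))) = 10115 / 384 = 26.34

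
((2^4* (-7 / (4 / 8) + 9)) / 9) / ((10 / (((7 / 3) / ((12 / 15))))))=-70 / 27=-2.59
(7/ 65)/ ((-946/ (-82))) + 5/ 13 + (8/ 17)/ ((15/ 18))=501056/ 522665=0.96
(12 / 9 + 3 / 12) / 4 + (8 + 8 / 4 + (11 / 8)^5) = 1505105 / 98304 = 15.31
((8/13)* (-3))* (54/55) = -1296/715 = -1.81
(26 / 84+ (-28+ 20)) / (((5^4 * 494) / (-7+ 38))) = -527 / 682500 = -0.00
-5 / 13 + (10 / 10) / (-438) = -2203 / 5694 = -0.39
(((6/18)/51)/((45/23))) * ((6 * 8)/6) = 0.03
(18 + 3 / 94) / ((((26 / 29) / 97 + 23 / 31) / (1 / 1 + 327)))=1616045996 / 205249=7873.59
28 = 28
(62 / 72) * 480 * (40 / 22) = 24800 / 33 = 751.52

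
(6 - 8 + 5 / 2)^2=1 / 4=0.25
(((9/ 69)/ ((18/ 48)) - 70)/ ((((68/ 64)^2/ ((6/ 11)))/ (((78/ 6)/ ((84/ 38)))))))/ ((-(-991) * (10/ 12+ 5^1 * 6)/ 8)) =-4862287872/ 93834336365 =-0.05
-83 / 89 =-0.93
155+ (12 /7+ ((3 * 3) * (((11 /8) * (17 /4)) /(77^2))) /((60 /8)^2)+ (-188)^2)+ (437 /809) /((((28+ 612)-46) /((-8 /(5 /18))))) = 9288066368099 /261630600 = 35500.69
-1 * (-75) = 75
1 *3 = 3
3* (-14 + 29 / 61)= -2475 / 61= -40.57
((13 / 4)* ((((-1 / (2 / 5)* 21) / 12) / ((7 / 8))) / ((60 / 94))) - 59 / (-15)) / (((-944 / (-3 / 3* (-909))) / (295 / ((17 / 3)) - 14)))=506373903 / 641920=788.84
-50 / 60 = -5 / 6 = -0.83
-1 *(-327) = 327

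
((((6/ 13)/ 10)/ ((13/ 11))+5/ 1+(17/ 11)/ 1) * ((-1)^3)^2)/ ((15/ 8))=163208/ 46475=3.51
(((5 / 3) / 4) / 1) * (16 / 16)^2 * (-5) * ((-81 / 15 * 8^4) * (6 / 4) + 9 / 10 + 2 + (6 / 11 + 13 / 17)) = 310171195 / 4488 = 69111.23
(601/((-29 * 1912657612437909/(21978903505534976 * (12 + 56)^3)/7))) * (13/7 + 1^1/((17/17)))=-16907930888737946337280/11289857675697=-1497621261.00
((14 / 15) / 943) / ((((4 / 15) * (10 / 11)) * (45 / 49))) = 3773 / 848700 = 0.00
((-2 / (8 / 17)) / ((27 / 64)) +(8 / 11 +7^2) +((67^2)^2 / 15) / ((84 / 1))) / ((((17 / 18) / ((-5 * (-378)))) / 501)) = 176815335321 / 11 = 16074121392.82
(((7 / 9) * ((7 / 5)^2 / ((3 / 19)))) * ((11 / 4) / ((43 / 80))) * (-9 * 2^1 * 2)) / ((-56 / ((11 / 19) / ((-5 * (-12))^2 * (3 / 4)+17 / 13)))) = 154154 / 22650465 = 0.01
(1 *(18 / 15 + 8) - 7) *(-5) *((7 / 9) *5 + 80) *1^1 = -922.78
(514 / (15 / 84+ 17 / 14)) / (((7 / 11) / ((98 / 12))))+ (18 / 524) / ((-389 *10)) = 564719483507 / 119244060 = 4735.83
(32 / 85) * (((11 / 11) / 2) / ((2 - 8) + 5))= -16 / 85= -0.19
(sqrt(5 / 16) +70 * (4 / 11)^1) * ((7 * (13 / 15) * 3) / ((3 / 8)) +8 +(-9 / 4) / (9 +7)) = 54137 * sqrt(5) / 3840 +378959 / 264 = 1466.98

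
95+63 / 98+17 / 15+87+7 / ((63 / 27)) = 39223 / 210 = 186.78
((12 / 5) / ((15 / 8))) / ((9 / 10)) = 1.42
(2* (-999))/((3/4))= -2664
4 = 4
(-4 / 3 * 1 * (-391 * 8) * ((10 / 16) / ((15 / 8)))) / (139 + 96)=12512 / 2115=5.92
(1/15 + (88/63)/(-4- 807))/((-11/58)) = -962278/2810115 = -0.34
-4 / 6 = -2 / 3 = -0.67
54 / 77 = 0.70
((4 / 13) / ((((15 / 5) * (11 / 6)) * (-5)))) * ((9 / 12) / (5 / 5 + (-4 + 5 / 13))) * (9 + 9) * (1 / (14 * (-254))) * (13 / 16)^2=-4563 / 425582080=-0.00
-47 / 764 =-0.06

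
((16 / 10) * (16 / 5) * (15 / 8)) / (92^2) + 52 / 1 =137543 / 2645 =52.00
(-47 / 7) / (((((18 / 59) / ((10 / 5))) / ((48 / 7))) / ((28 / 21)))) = -177472 / 441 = -402.43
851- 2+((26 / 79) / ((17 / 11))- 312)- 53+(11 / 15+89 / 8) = 79946849 / 161160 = 496.07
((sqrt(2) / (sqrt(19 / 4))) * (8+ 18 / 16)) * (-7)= -511 * sqrt(38) / 76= -41.45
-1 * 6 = -6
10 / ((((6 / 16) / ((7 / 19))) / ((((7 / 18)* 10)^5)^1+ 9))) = 29709856960 / 3365793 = 8827.00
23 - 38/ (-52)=23.73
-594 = -594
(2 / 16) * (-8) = -1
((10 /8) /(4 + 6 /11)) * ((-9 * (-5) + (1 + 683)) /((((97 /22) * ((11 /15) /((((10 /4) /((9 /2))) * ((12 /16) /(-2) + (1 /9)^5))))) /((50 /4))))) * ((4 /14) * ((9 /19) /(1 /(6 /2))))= -243566125 /3715488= -65.55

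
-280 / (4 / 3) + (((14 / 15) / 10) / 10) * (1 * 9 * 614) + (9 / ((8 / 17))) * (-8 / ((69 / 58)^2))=-17624287 / 66125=-266.53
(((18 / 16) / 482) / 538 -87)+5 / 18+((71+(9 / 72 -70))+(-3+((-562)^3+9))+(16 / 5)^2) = -82853514549151763 / 466768800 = -177504397.36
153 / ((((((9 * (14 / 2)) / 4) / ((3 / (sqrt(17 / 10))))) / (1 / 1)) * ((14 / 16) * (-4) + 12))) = 24 * sqrt(170) / 119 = 2.63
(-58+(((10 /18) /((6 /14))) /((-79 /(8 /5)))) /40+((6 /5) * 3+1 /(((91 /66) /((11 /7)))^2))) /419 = -229799010187 /1813233555315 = -0.13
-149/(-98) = 149/98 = 1.52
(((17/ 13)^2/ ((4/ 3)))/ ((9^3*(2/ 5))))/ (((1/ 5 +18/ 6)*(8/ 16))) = 7225/ 2628288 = 0.00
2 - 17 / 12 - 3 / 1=-29 / 12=-2.42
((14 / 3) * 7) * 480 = 15680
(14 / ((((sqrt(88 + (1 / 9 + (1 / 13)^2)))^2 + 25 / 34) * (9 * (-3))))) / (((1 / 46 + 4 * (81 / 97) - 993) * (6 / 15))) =179470564 / 12174023004231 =0.00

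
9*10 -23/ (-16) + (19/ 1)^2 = 7239/ 16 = 452.44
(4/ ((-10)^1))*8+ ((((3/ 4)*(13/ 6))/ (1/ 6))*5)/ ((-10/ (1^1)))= -8.08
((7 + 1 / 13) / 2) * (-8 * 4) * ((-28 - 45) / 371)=107456 / 4823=22.28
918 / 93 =306 / 31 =9.87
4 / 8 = 1 / 2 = 0.50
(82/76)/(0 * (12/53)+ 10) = 41/380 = 0.11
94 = 94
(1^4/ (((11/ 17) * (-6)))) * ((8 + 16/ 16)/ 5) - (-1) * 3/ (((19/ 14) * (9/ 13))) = 17113/ 6270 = 2.73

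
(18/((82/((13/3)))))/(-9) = -13/123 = -0.11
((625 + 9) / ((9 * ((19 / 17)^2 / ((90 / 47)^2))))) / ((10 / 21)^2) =727223994 / 797449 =911.94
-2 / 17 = -0.12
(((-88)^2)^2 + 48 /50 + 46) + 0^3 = 1499239574 /25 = 59969582.96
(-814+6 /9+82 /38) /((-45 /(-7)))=-323659 /2565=-126.18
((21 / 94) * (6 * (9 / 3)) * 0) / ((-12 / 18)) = 0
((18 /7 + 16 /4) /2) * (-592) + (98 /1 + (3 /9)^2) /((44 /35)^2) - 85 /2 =-1925.56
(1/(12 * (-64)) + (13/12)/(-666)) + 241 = 61633555/255744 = 241.00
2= 2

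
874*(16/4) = 3496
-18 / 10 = -9 / 5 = -1.80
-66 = -66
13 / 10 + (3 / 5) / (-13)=163 / 130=1.25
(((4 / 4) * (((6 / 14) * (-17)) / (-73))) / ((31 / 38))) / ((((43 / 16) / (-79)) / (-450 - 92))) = 1327700544 / 681163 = 1949.17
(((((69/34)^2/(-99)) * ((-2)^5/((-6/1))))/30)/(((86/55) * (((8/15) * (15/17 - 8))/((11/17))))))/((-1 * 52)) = -2645/170597856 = -0.00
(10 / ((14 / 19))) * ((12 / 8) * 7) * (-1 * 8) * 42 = -47880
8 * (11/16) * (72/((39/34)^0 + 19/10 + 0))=3960/29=136.55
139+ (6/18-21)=355/3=118.33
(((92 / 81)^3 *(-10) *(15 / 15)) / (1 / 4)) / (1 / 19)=-591802880 / 531441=-1113.58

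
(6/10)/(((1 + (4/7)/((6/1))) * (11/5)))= 63/253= 0.25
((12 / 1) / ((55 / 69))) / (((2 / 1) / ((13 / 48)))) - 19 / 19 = 457 / 440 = 1.04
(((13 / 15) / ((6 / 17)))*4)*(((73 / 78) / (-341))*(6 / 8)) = -1241 / 61380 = -0.02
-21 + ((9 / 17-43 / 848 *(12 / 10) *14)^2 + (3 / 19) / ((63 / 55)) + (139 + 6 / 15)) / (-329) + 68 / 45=-2546499290475877 / 127879114885200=-19.91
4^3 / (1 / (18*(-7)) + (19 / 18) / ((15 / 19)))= 7560 / 157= 48.15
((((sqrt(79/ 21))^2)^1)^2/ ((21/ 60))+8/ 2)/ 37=137168/ 114219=1.20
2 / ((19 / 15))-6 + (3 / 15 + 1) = -306 / 95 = -3.22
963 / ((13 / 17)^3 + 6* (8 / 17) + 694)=1577073 / 1141897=1.38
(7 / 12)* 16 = 28 / 3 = 9.33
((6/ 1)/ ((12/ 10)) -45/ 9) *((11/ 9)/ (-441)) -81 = -81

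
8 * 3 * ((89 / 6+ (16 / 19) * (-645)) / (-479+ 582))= -240916 / 1957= -123.10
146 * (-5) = -730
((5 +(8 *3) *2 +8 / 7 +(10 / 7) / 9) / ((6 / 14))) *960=121635.56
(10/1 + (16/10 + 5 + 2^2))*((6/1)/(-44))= -309/110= -2.81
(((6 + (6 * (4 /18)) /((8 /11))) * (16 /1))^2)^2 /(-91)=-19987173376 /7371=-2711595.90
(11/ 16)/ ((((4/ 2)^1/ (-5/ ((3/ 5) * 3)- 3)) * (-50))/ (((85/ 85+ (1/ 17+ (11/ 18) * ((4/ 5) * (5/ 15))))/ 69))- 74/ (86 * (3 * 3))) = 38794041/ 55149651604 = 0.00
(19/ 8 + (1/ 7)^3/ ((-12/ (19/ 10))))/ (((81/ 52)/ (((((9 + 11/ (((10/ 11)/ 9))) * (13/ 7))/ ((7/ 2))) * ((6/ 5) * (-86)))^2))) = 163521688136843712/ 2573571875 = 63538807.57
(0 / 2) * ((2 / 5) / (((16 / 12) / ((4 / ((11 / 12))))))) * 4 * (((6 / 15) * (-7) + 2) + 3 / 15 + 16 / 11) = 0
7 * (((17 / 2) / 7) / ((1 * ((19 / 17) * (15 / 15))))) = 289 / 38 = 7.61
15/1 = 15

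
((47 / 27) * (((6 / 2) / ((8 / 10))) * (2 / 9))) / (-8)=-235 / 1296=-0.18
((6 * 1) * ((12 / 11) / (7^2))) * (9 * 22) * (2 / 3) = 864 / 49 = 17.63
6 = 6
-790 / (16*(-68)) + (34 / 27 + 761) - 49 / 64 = 22390967 / 29376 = 762.22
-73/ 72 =-1.01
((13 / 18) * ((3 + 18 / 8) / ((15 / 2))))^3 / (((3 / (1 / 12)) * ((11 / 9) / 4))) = 753571 / 64152000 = 0.01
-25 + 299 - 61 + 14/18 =1924/9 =213.78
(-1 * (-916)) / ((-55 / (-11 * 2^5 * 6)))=175872 / 5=35174.40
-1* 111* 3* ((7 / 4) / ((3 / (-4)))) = 777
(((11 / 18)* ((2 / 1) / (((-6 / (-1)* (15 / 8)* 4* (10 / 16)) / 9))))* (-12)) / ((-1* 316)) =88 / 5925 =0.01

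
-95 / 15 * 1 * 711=-4503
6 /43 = 0.14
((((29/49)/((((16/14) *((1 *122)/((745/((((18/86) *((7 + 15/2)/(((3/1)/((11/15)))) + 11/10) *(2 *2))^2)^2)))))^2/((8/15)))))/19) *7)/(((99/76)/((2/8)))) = 102883625147837928912109375/8437549179011872008858400456704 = 0.00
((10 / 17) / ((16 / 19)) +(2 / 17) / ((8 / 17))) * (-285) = -36765 / 136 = -270.33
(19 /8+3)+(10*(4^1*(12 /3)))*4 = 5163 /8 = 645.38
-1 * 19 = -19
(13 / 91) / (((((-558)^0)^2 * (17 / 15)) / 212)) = 3180 / 119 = 26.72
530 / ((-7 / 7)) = -530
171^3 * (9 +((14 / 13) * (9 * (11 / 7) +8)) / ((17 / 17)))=2135090097 / 13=164237699.77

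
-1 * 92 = -92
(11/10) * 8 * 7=308/5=61.60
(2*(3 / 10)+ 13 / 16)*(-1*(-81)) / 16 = 9153 / 1280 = 7.15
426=426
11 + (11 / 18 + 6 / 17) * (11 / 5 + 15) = 4220 / 153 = 27.58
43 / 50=0.86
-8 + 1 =-7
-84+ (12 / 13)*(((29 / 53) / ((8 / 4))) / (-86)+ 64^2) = 8425281 / 2279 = 3696.92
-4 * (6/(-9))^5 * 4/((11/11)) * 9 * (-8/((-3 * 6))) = 2048/243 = 8.43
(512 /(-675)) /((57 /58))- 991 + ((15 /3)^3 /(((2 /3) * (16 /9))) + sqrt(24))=-1091216347 /1231200 + 2 * sqrt(6)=-881.40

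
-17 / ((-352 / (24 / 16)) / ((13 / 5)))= 663 / 3520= 0.19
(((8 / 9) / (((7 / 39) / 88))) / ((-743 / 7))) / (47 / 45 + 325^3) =-17160 / 143470111787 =-0.00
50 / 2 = 25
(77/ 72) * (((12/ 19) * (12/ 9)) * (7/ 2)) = 3.15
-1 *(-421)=421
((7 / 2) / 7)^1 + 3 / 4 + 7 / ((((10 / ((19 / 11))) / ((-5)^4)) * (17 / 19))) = 632685 / 748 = 845.84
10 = 10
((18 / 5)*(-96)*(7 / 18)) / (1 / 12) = -8064 / 5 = -1612.80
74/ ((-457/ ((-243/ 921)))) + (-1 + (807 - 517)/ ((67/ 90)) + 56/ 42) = 389.93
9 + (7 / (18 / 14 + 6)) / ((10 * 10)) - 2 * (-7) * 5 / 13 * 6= 2739337 / 66300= 41.32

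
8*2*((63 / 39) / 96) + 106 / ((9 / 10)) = 27623 / 234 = 118.05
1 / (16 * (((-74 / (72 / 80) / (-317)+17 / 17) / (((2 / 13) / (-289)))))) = -2853 / 107991208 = -0.00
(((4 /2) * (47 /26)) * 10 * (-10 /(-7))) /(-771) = -4700 /70161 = -0.07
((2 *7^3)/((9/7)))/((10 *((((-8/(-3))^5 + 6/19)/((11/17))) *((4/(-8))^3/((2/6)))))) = -2580732/3788875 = -0.68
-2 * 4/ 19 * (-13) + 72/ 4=446/ 19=23.47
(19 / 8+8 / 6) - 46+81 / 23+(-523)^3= -78966749585 / 552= -143055705.77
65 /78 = 5 /6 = 0.83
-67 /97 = -0.69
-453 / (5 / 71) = -32163 / 5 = -6432.60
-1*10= -10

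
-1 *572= -572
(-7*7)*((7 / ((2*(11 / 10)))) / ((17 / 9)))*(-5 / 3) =25725 / 187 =137.57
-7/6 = -1.17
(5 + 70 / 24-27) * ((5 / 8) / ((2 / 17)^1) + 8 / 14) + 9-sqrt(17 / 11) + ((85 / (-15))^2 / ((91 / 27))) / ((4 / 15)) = -1180355 / 17472-sqrt(187) / 11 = -68.80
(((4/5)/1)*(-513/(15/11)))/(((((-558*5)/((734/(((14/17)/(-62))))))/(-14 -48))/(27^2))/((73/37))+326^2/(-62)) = 17209305371016/98016247910675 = 0.18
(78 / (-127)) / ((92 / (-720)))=14040 / 2921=4.81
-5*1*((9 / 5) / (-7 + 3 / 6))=18 / 13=1.38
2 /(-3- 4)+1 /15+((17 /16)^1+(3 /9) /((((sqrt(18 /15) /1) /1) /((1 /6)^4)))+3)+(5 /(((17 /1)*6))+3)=sqrt(30) /23328+196849 /28560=6.89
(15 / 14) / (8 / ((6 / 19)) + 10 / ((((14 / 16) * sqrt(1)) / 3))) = 0.02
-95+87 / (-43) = -97.02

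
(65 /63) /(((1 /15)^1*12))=325 /252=1.29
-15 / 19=-0.79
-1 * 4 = -4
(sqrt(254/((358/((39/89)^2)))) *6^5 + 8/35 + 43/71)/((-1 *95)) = -303264 *sqrt(22733)/1513445 - 2073/236075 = -30.22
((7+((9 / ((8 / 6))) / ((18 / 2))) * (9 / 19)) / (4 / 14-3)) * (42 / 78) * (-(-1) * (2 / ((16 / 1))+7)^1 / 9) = -2107 / 1824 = -1.16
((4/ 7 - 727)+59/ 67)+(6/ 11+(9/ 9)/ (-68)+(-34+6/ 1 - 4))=-265570727/ 350812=-757.02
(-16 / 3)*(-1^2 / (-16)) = -0.33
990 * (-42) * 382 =-15883560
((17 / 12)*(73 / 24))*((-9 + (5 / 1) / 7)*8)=-35989 / 126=-285.63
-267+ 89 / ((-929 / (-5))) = -247598 / 929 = -266.52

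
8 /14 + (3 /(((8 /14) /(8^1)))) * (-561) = -164930 /7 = -23561.43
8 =8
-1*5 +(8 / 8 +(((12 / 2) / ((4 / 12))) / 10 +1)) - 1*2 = -16 / 5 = -3.20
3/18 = 1/6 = 0.17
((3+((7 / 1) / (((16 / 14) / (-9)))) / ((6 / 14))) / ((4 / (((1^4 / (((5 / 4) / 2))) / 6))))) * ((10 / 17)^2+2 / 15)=-69613 / 17340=-4.01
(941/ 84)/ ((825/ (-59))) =-55519/ 69300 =-0.80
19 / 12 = 1.58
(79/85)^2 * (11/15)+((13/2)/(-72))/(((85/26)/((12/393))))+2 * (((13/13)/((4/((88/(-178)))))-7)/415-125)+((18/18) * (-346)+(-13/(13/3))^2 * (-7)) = -414295970746943/629244974250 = -658.40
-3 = -3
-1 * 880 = -880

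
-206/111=-1.86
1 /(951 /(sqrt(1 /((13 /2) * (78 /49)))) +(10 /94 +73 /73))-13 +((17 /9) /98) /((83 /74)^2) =-3073599630337012057 /236709710447619591 +14705313 * sqrt(3) /77915040359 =-12.98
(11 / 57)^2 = 121 / 3249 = 0.04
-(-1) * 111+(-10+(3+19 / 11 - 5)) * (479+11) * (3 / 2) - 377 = -85981 / 11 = -7816.45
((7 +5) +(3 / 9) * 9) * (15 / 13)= 225 / 13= 17.31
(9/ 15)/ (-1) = -3/ 5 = -0.60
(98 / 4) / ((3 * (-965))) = -49 / 5790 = -0.01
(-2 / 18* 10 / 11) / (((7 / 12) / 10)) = -400 / 231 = -1.73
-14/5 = -2.80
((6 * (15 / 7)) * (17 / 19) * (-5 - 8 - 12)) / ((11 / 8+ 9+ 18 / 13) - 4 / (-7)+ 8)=-14.15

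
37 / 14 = 2.64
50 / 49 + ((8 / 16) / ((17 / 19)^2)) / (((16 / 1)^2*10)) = 74001689 / 72504320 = 1.02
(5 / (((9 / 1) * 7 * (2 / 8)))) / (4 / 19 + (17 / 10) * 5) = 760 / 20853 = 0.04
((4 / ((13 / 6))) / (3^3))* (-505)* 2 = -8080 / 117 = -69.06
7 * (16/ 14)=8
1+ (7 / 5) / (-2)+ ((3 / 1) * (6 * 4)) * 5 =3603 / 10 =360.30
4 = 4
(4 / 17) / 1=4 / 17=0.24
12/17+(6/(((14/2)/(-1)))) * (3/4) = 15/238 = 0.06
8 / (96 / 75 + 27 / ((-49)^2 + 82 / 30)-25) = -7211200 / 21371083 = -0.34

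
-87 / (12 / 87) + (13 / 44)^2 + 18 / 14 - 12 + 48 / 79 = -686012843 / 1070608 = -640.77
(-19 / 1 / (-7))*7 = 19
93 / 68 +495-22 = 32257 / 68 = 474.37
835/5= 167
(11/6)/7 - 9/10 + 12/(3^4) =-463/945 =-0.49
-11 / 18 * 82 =-451 / 9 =-50.11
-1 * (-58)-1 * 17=41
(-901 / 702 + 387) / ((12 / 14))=1895411 / 4212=450.00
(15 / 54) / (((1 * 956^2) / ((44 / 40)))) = 11 / 32901696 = 0.00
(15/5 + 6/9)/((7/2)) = 22/21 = 1.05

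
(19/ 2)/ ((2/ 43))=817/ 4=204.25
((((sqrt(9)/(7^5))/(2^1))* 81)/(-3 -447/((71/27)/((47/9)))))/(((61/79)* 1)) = -454329/43223570320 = -0.00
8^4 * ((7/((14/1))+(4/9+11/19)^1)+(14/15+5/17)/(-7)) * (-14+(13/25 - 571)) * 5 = -8208919666688/508725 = -16136261.57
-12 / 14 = -6 / 7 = -0.86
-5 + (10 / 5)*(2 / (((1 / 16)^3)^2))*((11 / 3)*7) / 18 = 2583691129 / 27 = 95692264.04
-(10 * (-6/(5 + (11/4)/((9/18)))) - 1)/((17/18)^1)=846/119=7.11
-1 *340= -340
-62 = -62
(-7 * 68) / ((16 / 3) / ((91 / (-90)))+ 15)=-43316 / 885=-48.94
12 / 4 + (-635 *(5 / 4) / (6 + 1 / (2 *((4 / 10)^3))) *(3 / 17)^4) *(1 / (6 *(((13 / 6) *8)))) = 1439477823 / 479911666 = 3.00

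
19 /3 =6.33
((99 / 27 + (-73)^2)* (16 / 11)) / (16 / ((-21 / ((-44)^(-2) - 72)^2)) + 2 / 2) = -5451094528 / 2774990215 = -1.96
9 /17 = 0.53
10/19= 0.53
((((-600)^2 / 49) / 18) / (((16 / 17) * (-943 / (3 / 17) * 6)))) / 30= -125 / 277242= -0.00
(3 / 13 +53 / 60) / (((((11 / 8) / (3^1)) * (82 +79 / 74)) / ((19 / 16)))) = 55537 / 1598220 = 0.03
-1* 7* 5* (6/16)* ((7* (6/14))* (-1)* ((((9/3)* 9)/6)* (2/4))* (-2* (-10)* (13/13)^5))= 14175/8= 1771.88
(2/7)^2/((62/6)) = 12/1519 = 0.01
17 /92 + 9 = 845 /92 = 9.18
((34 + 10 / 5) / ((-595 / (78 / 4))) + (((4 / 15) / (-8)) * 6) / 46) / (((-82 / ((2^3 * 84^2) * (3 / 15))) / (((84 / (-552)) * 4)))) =-914768064 / 9217825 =-99.24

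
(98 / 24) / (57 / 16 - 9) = -196 / 261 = -0.75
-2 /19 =-0.11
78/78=1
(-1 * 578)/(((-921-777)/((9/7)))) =867/1981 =0.44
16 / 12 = 1.33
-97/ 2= -48.50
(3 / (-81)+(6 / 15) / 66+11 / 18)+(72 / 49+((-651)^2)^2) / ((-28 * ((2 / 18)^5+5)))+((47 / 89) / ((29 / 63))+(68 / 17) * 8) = -1991805963313234766747677 / 1552575011830920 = -1282904818.21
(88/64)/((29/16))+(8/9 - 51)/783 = 4895/7047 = 0.69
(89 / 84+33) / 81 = 2861 / 6804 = 0.42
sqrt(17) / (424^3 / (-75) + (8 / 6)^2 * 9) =-75 * sqrt(17) / 76223824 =-0.00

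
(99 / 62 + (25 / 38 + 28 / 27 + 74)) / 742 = 614585 / 5900013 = 0.10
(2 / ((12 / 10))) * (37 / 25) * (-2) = -74 / 15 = -4.93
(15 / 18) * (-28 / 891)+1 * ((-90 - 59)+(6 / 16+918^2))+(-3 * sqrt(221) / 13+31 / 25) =450441444379 / 534600 - 3 * sqrt(221) / 13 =842573.16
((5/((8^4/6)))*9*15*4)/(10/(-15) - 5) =-0.70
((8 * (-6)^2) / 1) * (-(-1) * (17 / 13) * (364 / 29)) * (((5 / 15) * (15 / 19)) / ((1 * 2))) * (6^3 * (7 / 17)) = 30481920 / 551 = 55321.09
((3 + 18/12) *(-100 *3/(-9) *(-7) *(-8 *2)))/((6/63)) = 176400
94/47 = 2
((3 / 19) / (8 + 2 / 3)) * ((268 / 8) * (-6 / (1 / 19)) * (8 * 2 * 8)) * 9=-1041984 / 13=-80152.62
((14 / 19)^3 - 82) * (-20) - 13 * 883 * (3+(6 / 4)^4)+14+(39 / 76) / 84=-34916372059 / 384104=-90903.43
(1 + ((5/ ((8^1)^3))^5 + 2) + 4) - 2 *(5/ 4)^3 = 108851651152949/ 35184372088832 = 3.09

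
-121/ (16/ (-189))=22869/ 16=1429.31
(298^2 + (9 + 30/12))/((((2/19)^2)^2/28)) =162043346857/8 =20255418357.12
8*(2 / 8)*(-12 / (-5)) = 24 / 5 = 4.80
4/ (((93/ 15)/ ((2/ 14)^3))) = 20/ 10633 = 0.00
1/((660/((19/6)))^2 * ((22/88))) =361/3920400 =0.00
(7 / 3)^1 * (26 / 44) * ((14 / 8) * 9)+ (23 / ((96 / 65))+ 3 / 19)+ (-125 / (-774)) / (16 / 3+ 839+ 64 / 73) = 1993377216511 / 53232085984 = 37.45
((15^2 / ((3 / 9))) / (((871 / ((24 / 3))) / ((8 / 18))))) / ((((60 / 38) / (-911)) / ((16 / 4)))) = -5538880 / 871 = -6359.22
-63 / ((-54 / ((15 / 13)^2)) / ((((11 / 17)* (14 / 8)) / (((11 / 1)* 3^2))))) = 1225 / 68952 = 0.02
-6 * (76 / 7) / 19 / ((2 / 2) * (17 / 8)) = -192 / 119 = -1.61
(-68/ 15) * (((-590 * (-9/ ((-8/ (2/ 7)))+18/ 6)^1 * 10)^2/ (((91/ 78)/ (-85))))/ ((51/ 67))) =57153442485000/ 343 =166628112201.17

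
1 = 1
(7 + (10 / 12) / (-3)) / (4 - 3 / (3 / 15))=-0.61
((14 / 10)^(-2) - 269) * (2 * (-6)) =157872 / 49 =3221.88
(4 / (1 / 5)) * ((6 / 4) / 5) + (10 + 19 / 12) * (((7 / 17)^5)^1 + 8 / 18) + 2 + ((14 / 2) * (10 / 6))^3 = 81847565999 / 51114852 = 1601.25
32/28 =8/7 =1.14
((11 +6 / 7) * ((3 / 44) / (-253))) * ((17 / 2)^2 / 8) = -71961 / 2493568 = -0.03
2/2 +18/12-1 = 3/2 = 1.50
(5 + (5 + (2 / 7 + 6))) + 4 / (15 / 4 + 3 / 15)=9566 / 553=17.30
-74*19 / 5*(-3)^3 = 37962 / 5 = 7592.40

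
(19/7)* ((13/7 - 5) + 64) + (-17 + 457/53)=407226/2597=156.81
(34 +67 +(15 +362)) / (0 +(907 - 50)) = 478 / 857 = 0.56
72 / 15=24 / 5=4.80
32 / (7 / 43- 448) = -1376 / 19257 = -0.07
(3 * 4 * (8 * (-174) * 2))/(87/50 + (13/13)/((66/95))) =-27561600/2623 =-10507.66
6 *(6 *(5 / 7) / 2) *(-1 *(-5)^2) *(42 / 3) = -4500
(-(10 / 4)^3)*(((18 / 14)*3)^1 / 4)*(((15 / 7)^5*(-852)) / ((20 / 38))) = 2074403671875 / 1882384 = 1102008.77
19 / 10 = 1.90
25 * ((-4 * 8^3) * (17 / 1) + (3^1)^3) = -869725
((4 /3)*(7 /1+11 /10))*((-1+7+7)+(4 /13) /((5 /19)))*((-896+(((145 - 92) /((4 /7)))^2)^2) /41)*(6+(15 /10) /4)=4805227417060917 /2728960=1760827354.40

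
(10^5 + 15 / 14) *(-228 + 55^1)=-242202595 / 14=-17300185.36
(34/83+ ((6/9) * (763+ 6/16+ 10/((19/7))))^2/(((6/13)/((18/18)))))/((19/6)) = 14667858538007/81978768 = 178922.65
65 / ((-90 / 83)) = -1079 / 18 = -59.94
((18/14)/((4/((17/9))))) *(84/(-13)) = -51/13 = -3.92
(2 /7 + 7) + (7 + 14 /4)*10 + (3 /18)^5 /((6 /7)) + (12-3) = 39610993 /326592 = 121.29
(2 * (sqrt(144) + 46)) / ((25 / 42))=4872 / 25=194.88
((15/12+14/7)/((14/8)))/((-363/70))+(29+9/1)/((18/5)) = 11105/1089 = 10.20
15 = 15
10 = 10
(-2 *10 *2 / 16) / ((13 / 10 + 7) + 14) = -25 / 223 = -0.11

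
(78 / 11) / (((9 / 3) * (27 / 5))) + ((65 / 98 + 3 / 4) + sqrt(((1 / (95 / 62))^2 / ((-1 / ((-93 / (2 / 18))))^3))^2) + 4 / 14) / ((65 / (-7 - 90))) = -12727526511871398973 / 34148614500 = -372709894.62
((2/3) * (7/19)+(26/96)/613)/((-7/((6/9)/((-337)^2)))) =-45853/222220008024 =-0.00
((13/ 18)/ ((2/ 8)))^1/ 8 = 13/ 36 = 0.36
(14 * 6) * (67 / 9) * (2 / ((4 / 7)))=6566 / 3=2188.67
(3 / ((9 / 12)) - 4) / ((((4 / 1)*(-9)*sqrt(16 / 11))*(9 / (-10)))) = 0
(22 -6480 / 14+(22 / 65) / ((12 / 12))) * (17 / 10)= -1703706 / 2275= -748.88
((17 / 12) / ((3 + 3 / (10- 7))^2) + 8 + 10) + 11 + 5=6545 / 192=34.09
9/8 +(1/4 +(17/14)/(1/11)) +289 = 17009/56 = 303.73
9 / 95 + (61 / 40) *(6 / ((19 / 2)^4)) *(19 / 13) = 0.10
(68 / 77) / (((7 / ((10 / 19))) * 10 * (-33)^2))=68 / 11152449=0.00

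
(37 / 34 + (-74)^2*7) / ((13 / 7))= 9123275 / 442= 20640.89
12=12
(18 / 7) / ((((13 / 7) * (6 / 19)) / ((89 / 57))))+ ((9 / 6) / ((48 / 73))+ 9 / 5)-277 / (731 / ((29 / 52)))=16293579 / 1520480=10.72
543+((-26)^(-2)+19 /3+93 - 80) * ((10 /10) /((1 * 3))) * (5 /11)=36535787 /66924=545.93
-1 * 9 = -9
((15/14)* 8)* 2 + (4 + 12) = 232/7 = 33.14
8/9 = 0.89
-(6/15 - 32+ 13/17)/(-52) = -2621/4420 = -0.59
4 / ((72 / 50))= 25 / 9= 2.78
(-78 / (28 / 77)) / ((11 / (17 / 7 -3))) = 78 / 7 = 11.14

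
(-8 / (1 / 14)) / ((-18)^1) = 56 / 9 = 6.22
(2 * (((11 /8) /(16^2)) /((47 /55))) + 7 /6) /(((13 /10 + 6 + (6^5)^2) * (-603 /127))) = -0.00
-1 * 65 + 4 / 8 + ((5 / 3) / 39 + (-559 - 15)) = -149399 / 234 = -638.46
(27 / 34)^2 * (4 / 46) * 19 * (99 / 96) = 457083 / 425408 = 1.07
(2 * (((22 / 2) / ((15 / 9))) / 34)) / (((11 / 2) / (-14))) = -84 / 85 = -0.99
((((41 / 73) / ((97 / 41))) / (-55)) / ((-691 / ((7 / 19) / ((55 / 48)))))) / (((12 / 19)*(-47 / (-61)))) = 2871148 / 695658151925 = 0.00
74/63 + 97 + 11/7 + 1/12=25157/252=99.83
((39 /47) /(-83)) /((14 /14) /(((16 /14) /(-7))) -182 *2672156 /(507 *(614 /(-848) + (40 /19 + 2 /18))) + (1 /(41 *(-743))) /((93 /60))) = 1444021504536 /92843841126349380481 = 0.00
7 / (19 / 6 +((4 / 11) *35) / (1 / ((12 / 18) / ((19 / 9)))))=8778 / 9011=0.97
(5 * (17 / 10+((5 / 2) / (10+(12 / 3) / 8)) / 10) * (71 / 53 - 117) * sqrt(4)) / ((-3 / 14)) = 9304.23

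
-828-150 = -978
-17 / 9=-1.89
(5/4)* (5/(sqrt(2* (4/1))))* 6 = 75* sqrt(2)/8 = 13.26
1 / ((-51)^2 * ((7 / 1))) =1 / 18207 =0.00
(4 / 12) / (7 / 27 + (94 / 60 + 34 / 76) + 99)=855 / 259766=0.00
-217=-217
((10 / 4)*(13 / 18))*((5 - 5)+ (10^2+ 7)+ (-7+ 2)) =1105 / 6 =184.17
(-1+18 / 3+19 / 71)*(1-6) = -1870 / 71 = -26.34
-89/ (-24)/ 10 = 89/ 240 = 0.37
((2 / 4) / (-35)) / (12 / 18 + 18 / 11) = -0.01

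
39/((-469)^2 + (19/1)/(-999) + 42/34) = 662337/3735618319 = 0.00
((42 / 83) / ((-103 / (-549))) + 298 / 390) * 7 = 40390777 / 1667055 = 24.23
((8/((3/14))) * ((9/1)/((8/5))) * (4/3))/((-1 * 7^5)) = -0.02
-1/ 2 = -0.50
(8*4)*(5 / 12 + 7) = 712 / 3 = 237.33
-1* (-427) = 427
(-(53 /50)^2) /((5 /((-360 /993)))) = 16854 /206875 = 0.08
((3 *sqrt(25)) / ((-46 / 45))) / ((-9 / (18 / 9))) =75 / 23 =3.26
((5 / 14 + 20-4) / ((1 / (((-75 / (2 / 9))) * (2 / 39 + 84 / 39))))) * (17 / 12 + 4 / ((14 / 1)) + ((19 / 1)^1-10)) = -663933975 / 5096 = -130285.32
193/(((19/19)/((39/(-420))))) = -2509/140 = -17.92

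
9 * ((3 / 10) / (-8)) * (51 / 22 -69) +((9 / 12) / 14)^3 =217375677 / 9658880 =22.51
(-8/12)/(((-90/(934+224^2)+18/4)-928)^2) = -208978568/267342782403675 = -0.00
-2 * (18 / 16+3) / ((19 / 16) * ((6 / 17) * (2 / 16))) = -157.47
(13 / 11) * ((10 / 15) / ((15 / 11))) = 26 / 45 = 0.58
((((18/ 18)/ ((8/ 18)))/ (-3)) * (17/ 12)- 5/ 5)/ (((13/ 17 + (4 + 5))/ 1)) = -561/ 2656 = -0.21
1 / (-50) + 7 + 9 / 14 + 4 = 2034 / 175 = 11.62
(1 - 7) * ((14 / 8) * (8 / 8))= -21 / 2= -10.50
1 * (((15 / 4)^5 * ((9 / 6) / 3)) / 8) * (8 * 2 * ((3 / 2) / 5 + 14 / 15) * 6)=5619375 / 1024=5487.67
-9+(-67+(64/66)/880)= -137938/1815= -76.00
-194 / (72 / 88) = -2134 / 9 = -237.11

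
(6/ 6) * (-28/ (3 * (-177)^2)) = -0.00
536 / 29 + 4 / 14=3810 / 203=18.77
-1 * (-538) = 538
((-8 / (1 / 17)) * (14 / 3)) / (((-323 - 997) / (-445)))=-213.96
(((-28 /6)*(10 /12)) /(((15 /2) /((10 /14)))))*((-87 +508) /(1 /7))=-29470 /27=-1091.48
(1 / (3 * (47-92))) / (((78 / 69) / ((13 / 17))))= -23 / 4590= -0.01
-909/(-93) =303/31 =9.77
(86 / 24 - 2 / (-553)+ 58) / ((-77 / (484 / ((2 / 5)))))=-22478005 / 23226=-967.79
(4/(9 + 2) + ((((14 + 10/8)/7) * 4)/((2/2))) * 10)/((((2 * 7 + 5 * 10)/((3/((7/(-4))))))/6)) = -30321/2156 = -14.06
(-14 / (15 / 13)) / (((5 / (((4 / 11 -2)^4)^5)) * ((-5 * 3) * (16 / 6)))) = 96674124641003592822816768 / 84093749366570001150125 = 1149.60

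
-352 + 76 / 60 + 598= 3709 / 15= 247.27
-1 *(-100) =100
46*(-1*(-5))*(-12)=-2760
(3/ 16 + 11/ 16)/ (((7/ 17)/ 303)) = 5151/ 8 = 643.88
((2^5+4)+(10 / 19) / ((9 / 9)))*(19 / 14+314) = 1532005 / 133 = 11518.83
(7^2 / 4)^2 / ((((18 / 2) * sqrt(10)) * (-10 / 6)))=-2401 * sqrt(10) / 2400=-3.16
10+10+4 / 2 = 22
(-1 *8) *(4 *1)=-32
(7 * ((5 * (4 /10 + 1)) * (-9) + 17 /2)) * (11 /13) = -8393 /26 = -322.81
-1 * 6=-6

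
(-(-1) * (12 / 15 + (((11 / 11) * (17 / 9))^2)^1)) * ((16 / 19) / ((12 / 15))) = 7076 / 1539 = 4.60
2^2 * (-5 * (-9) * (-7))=-1260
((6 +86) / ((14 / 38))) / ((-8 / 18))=-3933 / 7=-561.86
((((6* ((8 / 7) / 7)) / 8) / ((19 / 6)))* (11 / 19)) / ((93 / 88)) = 11616 / 548359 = 0.02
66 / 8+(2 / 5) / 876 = 36137 / 4380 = 8.25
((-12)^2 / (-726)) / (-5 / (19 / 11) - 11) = 0.01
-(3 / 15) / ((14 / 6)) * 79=-237 / 35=-6.77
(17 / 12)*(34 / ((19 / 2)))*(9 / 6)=289 / 38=7.61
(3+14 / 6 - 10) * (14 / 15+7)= -1666 / 45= -37.02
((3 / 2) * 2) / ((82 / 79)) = 2.89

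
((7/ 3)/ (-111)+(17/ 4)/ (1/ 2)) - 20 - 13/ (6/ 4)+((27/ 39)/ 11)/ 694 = -333575674/ 16523793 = -20.19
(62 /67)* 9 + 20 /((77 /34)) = 88526 /5159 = 17.16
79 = 79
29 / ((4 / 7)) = 203 / 4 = 50.75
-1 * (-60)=60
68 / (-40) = -17 / 10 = -1.70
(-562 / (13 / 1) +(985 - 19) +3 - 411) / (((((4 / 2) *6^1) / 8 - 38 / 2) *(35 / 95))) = -36328 / 455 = -79.84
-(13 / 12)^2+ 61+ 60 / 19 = 172325 / 2736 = 62.98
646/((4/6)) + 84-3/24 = 8423/8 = 1052.88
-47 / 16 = -2.94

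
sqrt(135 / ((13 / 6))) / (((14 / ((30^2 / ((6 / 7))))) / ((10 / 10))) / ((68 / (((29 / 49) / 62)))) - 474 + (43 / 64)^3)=-4569307545600 * sqrt(130) / 3126450772337789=-0.02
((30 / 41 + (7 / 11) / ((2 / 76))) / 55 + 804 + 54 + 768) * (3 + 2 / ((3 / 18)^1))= 121032498 / 4961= 24396.79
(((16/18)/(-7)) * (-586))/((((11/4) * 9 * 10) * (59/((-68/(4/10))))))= -0.87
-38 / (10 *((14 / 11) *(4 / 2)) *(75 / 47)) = -9823 / 10500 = -0.94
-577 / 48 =-12.02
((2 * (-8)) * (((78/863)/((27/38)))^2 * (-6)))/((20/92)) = 7.15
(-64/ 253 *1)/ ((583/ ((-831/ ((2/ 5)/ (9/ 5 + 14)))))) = 2100768/ 147499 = 14.24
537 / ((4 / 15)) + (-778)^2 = 2429191 / 4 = 607297.75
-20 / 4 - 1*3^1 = -8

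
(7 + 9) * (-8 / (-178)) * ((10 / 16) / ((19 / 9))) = 0.21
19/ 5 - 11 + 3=-21/ 5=-4.20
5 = 5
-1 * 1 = -1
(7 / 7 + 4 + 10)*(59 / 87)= 295 / 29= 10.17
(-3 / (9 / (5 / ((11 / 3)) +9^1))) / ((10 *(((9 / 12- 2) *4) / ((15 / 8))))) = 57 / 440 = 0.13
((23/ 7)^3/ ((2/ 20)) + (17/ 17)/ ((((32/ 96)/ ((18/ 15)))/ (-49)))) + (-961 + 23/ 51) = -68417396/ 87465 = -782.23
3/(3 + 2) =3/5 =0.60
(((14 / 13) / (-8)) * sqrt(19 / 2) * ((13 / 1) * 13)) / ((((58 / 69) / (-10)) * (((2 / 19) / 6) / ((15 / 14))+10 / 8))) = 26842725 * sqrt(38) / 251198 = 658.72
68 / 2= 34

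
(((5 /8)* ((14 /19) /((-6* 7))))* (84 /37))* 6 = -105 /703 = -0.15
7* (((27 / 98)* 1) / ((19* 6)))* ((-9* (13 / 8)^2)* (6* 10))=-205335 / 8512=-24.12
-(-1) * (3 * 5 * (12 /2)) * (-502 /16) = -11295 /4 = -2823.75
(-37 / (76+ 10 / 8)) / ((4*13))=-37 / 4017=-0.01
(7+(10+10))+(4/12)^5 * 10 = 6571/243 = 27.04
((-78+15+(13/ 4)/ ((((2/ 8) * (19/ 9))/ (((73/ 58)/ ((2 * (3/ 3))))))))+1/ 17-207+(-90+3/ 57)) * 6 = -40017321/ 18734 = -2136.08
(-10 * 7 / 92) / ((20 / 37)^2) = -9583 / 3680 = -2.60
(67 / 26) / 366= 67 / 9516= 0.01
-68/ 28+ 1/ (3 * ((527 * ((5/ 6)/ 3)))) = -44753/ 18445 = -2.43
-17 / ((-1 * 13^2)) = 17 / 169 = 0.10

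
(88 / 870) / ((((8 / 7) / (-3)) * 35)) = -11 / 1450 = -0.01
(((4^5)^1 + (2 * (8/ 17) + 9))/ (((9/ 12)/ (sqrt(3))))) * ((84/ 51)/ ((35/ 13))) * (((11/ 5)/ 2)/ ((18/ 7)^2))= 3041038 * sqrt(3)/ 21675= 243.01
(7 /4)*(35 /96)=245 /384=0.64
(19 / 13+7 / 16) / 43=395 / 8944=0.04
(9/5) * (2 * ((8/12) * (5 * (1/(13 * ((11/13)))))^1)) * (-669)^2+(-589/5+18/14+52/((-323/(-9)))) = 60701816306/124355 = 488133.30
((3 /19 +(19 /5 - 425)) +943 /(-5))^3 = -194265499151296 /857375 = -226581716.46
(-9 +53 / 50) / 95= -397 / 4750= -0.08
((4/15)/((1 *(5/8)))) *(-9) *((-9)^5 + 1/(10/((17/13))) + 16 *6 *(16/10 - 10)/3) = 370142256/1625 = 227779.85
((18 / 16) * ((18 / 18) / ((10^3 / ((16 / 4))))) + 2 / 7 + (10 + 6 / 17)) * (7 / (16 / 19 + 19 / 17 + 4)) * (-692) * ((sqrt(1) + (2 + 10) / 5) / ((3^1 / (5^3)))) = -47181824803 / 38500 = -1225501.94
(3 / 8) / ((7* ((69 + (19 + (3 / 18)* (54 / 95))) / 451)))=128535 / 468664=0.27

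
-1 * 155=-155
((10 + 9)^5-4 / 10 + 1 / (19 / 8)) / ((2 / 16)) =1881835256 / 95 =19808792.17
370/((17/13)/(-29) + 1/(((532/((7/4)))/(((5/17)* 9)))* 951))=-228520329440/27844697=-8206.96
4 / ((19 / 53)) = 212 / 19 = 11.16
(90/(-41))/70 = -9/287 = -0.03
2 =2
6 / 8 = 0.75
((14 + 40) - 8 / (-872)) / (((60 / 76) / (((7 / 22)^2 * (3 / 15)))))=5480797 / 3956700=1.39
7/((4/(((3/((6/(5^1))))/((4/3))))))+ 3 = 201/32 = 6.28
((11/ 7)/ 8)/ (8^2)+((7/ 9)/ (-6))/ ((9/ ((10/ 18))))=-38663/ 7838208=-0.00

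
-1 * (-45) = 45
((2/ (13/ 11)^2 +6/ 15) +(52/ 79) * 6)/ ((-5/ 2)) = -771864/ 333775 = -2.31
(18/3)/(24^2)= 0.01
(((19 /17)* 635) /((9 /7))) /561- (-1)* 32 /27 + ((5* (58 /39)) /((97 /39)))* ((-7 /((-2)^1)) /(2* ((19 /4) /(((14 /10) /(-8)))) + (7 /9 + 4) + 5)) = 5016772291 /2593949556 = 1.93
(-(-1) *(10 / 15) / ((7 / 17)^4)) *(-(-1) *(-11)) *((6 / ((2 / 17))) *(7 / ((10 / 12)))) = -187421124 / 1715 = -109283.45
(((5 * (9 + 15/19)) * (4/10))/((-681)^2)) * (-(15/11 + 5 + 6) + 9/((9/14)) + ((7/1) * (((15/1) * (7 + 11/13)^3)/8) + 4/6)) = 57015533188/212946529653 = 0.27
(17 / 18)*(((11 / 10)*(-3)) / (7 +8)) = -187 / 900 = -0.21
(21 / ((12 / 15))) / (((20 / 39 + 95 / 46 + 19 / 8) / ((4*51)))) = 38427480 / 35543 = 1081.15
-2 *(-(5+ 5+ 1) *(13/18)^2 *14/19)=13013/1539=8.46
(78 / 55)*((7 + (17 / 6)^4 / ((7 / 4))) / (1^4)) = 1292161 / 20790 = 62.15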